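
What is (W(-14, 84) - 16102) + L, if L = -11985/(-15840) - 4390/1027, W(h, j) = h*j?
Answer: -18742013603/1084512 ≈ -17282.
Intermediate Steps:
L = -3815267/1084512 (L = -11985*(-1/15840) - 4390*1/1027 = 799/1056 - 4390/1027 = -3815267/1084512 ≈ -3.5180)
(W(-14, 84) - 16102) + L = (-14*84 - 16102) - 3815267/1084512 = (-1176 - 16102) - 3815267/1084512 = -17278 - 3815267/1084512 = -18742013603/1084512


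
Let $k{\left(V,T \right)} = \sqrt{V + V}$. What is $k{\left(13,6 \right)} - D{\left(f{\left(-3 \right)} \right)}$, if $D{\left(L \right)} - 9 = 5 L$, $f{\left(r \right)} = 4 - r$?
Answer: $-44 + \sqrt{26} \approx -38.901$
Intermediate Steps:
$k{\left(V,T \right)} = \sqrt{2} \sqrt{V}$ ($k{\left(V,T \right)} = \sqrt{2 V} = \sqrt{2} \sqrt{V}$)
$D{\left(L \right)} = 9 + 5 L$
$k{\left(13,6 \right)} - D{\left(f{\left(-3 \right)} \right)} = \sqrt{2} \sqrt{13} - \left(9 + 5 \left(4 - -3\right)\right) = \sqrt{26} - \left(9 + 5 \left(4 + 3\right)\right) = \sqrt{26} - \left(9 + 5 \cdot 7\right) = \sqrt{26} - \left(9 + 35\right) = \sqrt{26} - 44 = -44 + \sqrt{26}$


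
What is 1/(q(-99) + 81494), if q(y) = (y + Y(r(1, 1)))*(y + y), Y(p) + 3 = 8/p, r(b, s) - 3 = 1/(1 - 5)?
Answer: 1/101114 ≈ 9.8898e-6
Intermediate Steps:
r(b, s) = 11/4 (r(b, s) = 3 + 1/(1 - 5) = 3 + 1/(-4) = 3 - ¼ = 11/4)
Y(p) = -3 + 8/p
q(y) = 2*y*(-1/11 + y) (q(y) = (y + (-3 + 8/(11/4)))*(y + y) = (y + (-3 + 8*(4/11)))*(2*y) = (y + (-3 + 32/11))*(2*y) = (y - 1/11)*(2*y) = (-1/11 + y)*(2*y) = 2*y*(-1/11 + y))
1/(q(-99) + 81494) = 1/((2/11)*(-99)*(-1 + 11*(-99)) + 81494) = 1/((2/11)*(-99)*(-1 - 1089) + 81494) = 1/((2/11)*(-99)*(-1090) + 81494) = 1/(19620 + 81494) = 1/101114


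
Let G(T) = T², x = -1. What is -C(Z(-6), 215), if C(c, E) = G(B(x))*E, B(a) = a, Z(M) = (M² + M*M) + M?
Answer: -215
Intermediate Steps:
Z(M) = M + 2*M² (Z(M) = (M² + M²) + M = 2*M² + M = M + 2*M²)
C(c, E) = E (C(c, E) = (-1)²*E = 1*E = E)
-C(Z(-6), 215) = -1*215 = -215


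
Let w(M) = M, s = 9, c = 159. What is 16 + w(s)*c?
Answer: 1447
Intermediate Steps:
16 + w(s)*c = 16 + 9*159 = 16 + 1431 = 1447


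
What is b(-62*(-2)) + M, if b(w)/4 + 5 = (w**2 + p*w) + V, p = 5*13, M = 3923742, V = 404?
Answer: 4019082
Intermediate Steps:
p = 65
b(w) = 1596 + 4*w**2 + 260*w (b(w) = -20 + 4*((w**2 + 65*w) + 404) = -20 + 4*(404 + w**2 + 65*w) = -20 + (1616 + 4*w**2 + 260*w) = 1596 + 4*w**2 + 260*w)
b(-62*(-2)) + M = (1596 + 4*(-62*(-2))**2 + 260*(-62*(-2))) + 3923742 = (1596 + 4*124**2 + 260*124) + 3923742 = (1596 + 4*15376 + 32240) + 3923742 = (1596 + 61504 + 32240) + 3923742 = 95340 + 3923742 = 4019082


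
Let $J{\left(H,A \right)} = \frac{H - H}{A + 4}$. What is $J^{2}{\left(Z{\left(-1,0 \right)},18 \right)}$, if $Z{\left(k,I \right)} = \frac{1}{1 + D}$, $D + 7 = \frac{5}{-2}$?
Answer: $0$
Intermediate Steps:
$D = - \frac{19}{2}$ ($D = -7 + \frac{5}{-2} = -7 + 5 \left(- \frac{1}{2}\right) = -7 - \frac{5}{2} = - \frac{19}{2} \approx -9.5$)
$Z{\left(k,I \right)} = - \frac{2}{17}$ ($Z{\left(k,I \right)} = \frac{1}{1 - \frac{19}{2}} = \frac{1}{- \frac{17}{2}} = - \frac{2}{17}$)
$J{\left(H,A \right)} = 0$ ($J{\left(H,A \right)} = \frac{0}{4 + A} = 0$)
$J^{2}{\left(Z{\left(-1,0 \right)},18 \right)} = 0^{2} = 0$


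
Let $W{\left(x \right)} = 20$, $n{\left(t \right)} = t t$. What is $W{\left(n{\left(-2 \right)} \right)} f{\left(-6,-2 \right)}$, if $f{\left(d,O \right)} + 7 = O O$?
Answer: $-60$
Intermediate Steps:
$n{\left(t \right)} = t^{2}$
$f{\left(d,O \right)} = -7 + O^{2}$ ($f{\left(d,O \right)} = -7 + O O = -7 + O^{2}$)
$W{\left(n{\left(-2 \right)} \right)} f{\left(-6,-2 \right)} = 20 \left(-7 + \left(-2\right)^{2}\right) = 20 \left(-7 + 4\right) = 20 \left(-3\right) = -60$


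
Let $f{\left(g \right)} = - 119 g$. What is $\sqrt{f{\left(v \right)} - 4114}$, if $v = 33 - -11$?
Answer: $5 i \sqrt{374} \approx 96.695 i$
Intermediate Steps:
$v = 44$ ($v = 33 + 11 = 44$)
$\sqrt{f{\left(v \right)} - 4114} = \sqrt{\left(-119\right) 44 - 4114} = \sqrt{-5236 - 4114} = \sqrt{-9350} = 5 i \sqrt{374}$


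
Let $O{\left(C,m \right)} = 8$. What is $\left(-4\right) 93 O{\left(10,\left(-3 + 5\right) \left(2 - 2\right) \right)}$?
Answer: $-2976$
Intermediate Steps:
$\left(-4\right) 93 O{\left(10,\left(-3 + 5\right) \left(2 - 2\right) \right)} = \left(-4\right) 93 \cdot 8 = \left(-372\right) 8 = -2976$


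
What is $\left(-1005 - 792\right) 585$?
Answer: $-1051245$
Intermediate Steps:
$\left(-1005 - 792\right) 585 = \left(-1797\right) 585 = -1051245$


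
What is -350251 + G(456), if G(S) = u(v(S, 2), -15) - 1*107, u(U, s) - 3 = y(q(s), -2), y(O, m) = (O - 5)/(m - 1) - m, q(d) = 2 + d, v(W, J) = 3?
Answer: -350347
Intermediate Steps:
y(O, m) = -m + (-5 + O)/(-1 + m) (y(O, m) = (-5 + O)/(-1 + m) - m = -m + (-5 + O)/(-1 + m))
u(U, s) = 6 - s/3 (u(U, s) = 3 + (-5 + (2 + s) - 2 - 1*(-2)**2)/(-1 - 2) = 3 + (-5 + (2 + s) - 2 - 1*4)/(-3) = 3 - (-5 + (2 + s) - 2 - 4)/3 = 3 - (-9 + s)/3 = 3 + (3 - s/3) = 6 - s/3)
G(S) = -96 (G(S) = (6 - 1/3*(-15)) - 1*107 = (6 + 5) - 107 = 11 - 107 = -96)
-350251 + G(456) = -350251 - 96 = -350347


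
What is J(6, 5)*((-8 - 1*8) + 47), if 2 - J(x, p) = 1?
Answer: 31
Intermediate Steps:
J(x, p) = 1 (J(x, p) = 2 - 1*1 = 2 - 1 = 1)
J(6, 5)*((-8 - 1*8) + 47) = 1*((-8 - 1*8) + 47) = 1*((-8 - 8) + 47) = 1*(-16 + 47) = 1*31 = 31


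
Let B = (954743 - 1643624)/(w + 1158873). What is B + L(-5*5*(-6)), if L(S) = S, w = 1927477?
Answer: 462263619/3086350 ≈ 149.78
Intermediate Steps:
B = -688881/3086350 (B = (954743 - 1643624)/(1927477 + 1158873) = -688881/3086350 ≈ -0.22320)
B + L(-5*5*(-6)) = -688881/3086350 - 5*5*(-6) = -688881/3086350 - 25*(-6) = -688881/3086350 + 150 = 462263619/3086350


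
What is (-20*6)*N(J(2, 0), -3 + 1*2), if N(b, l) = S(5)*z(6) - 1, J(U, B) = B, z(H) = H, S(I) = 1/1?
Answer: -600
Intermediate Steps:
S(I) = 1
N(b, l) = 5 (N(b, l) = 1*6 - 1 = 6 - 1 = 5)
(-20*6)*N(J(2, 0), -3 + 1*2) = -20*6*5 = -120*5 = -600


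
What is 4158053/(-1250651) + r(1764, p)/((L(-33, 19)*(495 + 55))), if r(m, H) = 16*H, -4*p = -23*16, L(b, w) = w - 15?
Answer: -913344791/343929025 ≈ -2.6556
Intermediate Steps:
L(b, w) = -15 + w
p = 92 (p = -(-23)*16/4 = -1/4*(-368) = 92)
4158053/(-1250651) + r(1764, p)/((L(-33, 19)*(495 + 55))) = 4158053/(-1250651) + (16*92)/(((-15 + 19)*(495 + 55))) = 4158053*(-1/1250651) + 1472/((4*550)) = -4158053/1250651 + 1472/2200 = -4158053/1250651 + 1472*(1/2200) = -4158053/1250651 + 184/275 = -913344791/343929025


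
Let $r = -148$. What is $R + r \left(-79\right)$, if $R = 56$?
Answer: $11748$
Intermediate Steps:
$R + r \left(-79\right) = 56 - -11692 = 56 + 11692 = 11748$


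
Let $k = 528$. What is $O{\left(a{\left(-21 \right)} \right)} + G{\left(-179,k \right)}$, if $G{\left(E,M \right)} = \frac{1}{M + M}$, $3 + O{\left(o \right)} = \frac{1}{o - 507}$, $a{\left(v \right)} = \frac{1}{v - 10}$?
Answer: $- \frac{24905821}{8299104} \approx -3.001$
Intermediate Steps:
$a{\left(v \right)} = \frac{1}{-10 + v}$
$O{\left(o \right)} = -3 + \frac{1}{-507 + o}$ ($O{\left(o \right)} = -3 + \frac{1}{o - 507} = -3 + \frac{1}{-507 + o}$)
$G{\left(E,M \right)} = \frac{1}{2 M}$
$O{\left(a{\left(-21 \right)} \right)} + G{\left(-179,k \right)} = \frac{1522 - \frac{3}{-10 - 21}}{-507 + \frac{1}{-10 - 21}} + \frac{1}{2 \cdot 528} = \frac{1522 - \frac{3}{-31}}{-507 + \frac{1}{-31}} + \frac{1}{2} \cdot \frac{1}{528} = \frac{1522 - - \frac{3}{31}}{-507 - \frac{1}{31}} + \frac{1}{1056} = \frac{1522 + \frac{3}{31}}{- \frac{15718}{31}} + \frac{1}{1056} = \left(- \frac{31}{15718}\right) \frac{47185}{31} + \frac{1}{1056} = - \frac{47185}{15718} + \frac{1}{1056} = - \frac{24905821}{8299104}$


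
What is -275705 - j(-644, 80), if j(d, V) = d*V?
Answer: -224185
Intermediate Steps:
j(d, V) = V*d
-275705 - j(-644, 80) = -275705 - 80*(-644) = -275705 - 1*(-51520) = -275705 + 51520 = -224185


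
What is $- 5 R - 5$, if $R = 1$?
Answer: $-10$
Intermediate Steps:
$- 5 R - 5 = \left(-5\right) 1 - 5 = -5 - 5 = -10$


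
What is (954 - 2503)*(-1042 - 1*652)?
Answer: 2624006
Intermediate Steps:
(954 - 2503)*(-1042 - 1*652) = -1549*(-1042 - 652) = -1549*(-1694) = 2624006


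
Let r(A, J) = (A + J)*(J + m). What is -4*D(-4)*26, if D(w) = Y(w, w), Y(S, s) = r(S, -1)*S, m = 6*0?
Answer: 2080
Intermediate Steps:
m = 0
r(A, J) = J*(A + J) (r(A, J) = (A + J)*(J + 0) = (A + J)*J = J*(A + J))
Y(S, s) = S*(1 - S) (Y(S, s) = (-(S - 1))*S = (-(-1 + S))*S = (1 - S)*S = S*(1 - S))
D(w) = w*(1 - w)
-4*D(-4)*26 = -(-16)*(1 - 1*(-4))*26 = -(-16)*(1 + 4)*26 = -(-16)*5*26 = -4*(-20)*26 = 80*26 = 2080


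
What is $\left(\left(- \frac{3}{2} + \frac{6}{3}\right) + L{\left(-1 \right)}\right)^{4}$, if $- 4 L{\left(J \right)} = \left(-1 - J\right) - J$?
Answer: $\frac{1}{256} \approx 0.0039063$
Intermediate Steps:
$L{\left(J \right)} = \frac{1}{4} + \frac{J}{2}$ ($L{\left(J \right)} = - \frac{\left(-1 - J\right) - J}{4} = - \frac{-1 - 2 J}{4} = \frac{1}{4} + \frac{J}{2}$)
$\left(\left(- \frac{3}{2} + \frac{6}{3}\right) + L{\left(-1 \right)}\right)^{4} = \left(\left(- \frac{3}{2} + \frac{6}{3}\right) + \left(\frac{1}{4} + \frac{1}{2} \left(-1\right)\right)\right)^{4} = \left(\left(\left(-3\right) \frac{1}{2} + 6 \cdot \frac{1}{3}\right) + \left(\frac{1}{4} - \frac{1}{2}\right)\right)^{4} = \left(\left(- \frac{3}{2} + 2\right) - \frac{1}{4}\right)^{4} = \left(\frac{1}{2} - \frac{1}{4}\right)^{4} = \left(\frac{1}{4}\right)^{4} = \frac{1}{256}$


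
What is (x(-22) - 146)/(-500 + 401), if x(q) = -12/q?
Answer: 1600/1089 ≈ 1.4692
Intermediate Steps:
(x(-22) - 146)/(-500 + 401) = (-12/(-22) - 146)/(-500 + 401) = (-12*(-1/22) - 146)/(-99) = (6/11 - 146)*(-1/99) = -1600/11*(-1/99) = 1600/1089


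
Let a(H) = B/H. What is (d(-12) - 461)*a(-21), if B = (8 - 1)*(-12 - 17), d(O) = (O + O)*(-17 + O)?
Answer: 6815/3 ≈ 2271.7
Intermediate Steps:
d(O) = 2*O*(-17 + O) (d(O) = (2*O)*(-17 + O) = 2*O*(-17 + O))
B = -203 (B = 7*(-29) = -203)
a(H) = -203/H
(d(-12) - 461)*a(-21) = (2*(-12)*(-17 - 12) - 461)*(-203/(-21)) = (2*(-12)*(-29) - 461)*(-203*(-1/21)) = (696 - 461)*(29/3) = 235*(29/3) = 6815/3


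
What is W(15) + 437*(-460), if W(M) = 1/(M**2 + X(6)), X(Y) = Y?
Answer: -46435619/231 ≈ -2.0102e+5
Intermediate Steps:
W(M) = 1/(6 + M**2) (W(M) = 1/(M**2 + 6) = 1/(6 + M**2))
W(15) + 437*(-460) = 1/(6 + 15**2) + 437*(-460) = 1/(6 + 225) - 201020 = 1/231 - 201020 = -46435619/231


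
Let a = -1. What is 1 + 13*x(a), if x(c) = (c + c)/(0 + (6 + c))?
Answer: -21/5 ≈ -4.2000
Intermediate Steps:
x(c) = 2*c/(6 + c) (x(c) = (2*c)/(6 + c) = 2*c/(6 + c))
1 + 13*x(a) = 1 + 13*(2*(-1)/(6 - 1)) = 1 + 13*(2*(-1)/5) = 1 + 13*(2*(-1)*(⅕)) = 1 + 13*(-⅖) = 1 - 26/5 = -21/5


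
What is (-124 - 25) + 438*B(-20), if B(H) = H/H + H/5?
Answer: -1463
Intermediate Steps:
B(H) = 1 + H/5 (B(H) = 1 + H*(⅕) = 1 + H/5)
(-124 - 25) + 438*B(-20) = (-124 - 25) + 438*(1 + (⅕)*(-20)) = -149 + 438*(1 - 4) = -149 + 438*(-3) = -149 - 1314 = -1463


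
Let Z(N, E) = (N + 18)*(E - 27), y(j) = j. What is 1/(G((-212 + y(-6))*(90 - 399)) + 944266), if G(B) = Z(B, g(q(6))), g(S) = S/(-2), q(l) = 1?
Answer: -1/908684 ≈ -1.1005e-6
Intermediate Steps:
g(S) = -S/2 (g(S) = S*(-1/2) = -S/2)
Z(N, E) = (-27 + E)*(18 + N) (Z(N, E) = (18 + N)*(-27 + E) = (-27 + E)*(18 + N))
G(B) = -495 - 55*B/2 (G(B) = -486 - 27*B + 18*(-1/2*1) + (-1/2*1)*B = -486 - 27*B + 18*(-1/2) - B/2 = -486 - 27*B - 9 - B/2 = -495 - 55*B/2)
1/(G((-212 + y(-6))*(90 - 399)) + 944266) = 1/((-495 - 55*(-212 - 6)*(90 - 399)/2) + 944266) = 1/((-495 - (-5995)*(-309)) + 944266) = 1/((-495 - 55/2*67362) + 944266) = 1/((-495 - 1852455) + 944266) = 1/(-1852950 + 944266) = 1/(-908684) = -1/908684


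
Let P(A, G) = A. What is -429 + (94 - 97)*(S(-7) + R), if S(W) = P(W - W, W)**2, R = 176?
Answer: -957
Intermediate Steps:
S(W) = 0 (S(W) = (W - W)**2 = 0**2 = 0)
-429 + (94 - 97)*(S(-7) + R) = -429 + (94 - 97)*(0 + 176) = -429 - 3*176 = -429 - 528 = -957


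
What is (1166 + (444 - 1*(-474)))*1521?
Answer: 3169764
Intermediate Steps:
(1166 + (444 - 1*(-474)))*1521 = (1166 + (444 + 474))*1521 = (1166 + 918)*1521 = 2084*1521 = 3169764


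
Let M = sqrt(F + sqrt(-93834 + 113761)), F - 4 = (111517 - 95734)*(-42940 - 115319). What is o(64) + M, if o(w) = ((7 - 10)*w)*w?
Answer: -12288 + I*sqrt(2497801793 - sqrt(19927)) ≈ -12288.0 + 49978.0*I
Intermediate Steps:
o(w) = -3*w**2 (o(w) = (-3*w)*w = -3*w**2)
F = -2497801793 (F = 4 + (111517 - 95734)*(-42940 - 115319) = 4 + 15783*(-158259) = 4 - 2497801797 = -2497801793)
M = sqrt(-2497801793 + sqrt(19927)) (M = sqrt(-2497801793 + sqrt(-93834 + 113761)) = sqrt(-2497801793 + sqrt(19927)) ≈ 49978.0*I)
o(64) + M = -3*64**2 + sqrt(-2497801793 + sqrt(19927)) = -3*4096 + sqrt(-2497801793 + sqrt(19927)) = -12288 + sqrt(-2497801793 + sqrt(19927))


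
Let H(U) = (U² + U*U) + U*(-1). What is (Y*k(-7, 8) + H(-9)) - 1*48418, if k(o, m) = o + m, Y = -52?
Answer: -48299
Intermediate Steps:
k(o, m) = m + o
H(U) = -U + 2*U² (H(U) = (U² + U²) - U = 2*U² - U = -U + 2*U²)
(Y*k(-7, 8) + H(-9)) - 1*48418 = (-52*(8 - 7) - 9*(-1 + 2*(-9))) - 1*48418 = (-52*1 - 9*(-1 - 18)) - 48418 = (-52 - 9*(-19)) - 48418 = (-52 + 171) - 48418 = 119 - 48418 = -48299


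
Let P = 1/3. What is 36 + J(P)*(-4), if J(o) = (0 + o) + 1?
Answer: 92/3 ≈ 30.667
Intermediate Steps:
P = ⅓ ≈ 0.33333
J(o) = 1 + o (J(o) = o + 1 = 1 + o)
36 + J(P)*(-4) = 36 + (1 + ⅓)*(-4) = 36 + (4/3)*(-4) = 36 - 16/3 = 92/3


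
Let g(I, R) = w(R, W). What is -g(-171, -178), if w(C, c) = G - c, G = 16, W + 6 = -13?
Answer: -35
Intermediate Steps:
W = -19 (W = -6 - 13 = -19)
w(C, c) = 16 - c
g(I, R) = 35 (g(I, R) = 16 - 1*(-19) = 16 + 19 = 35)
-g(-171, -178) = -1*35 = -35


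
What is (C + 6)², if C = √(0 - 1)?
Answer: (6 + I)² ≈ 35.0 + 12.0*I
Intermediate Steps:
C = I (C = √(-1) = I ≈ 1.0*I)
(C + 6)² = (I + 6)² = (6 + I)²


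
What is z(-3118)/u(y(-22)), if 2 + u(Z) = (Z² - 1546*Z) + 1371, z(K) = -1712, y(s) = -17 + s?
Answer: -107/3949 ≈ -0.027095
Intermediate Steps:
u(Z) = 1369 + Z² - 1546*Z (u(Z) = -2 + ((Z² - 1546*Z) + 1371) = -2 + (1371 + Z² - 1546*Z) = 1369 + Z² - 1546*Z)
z(-3118)/u(y(-22)) = -1712/(1369 + (-17 - 22)² - 1546*(-17 - 22)) = -1712/(1369 + (-39)² - 1546*(-39)) = -1712/(1369 + 1521 + 60294) = -1712/63184 = -1712*1/63184 = -107/3949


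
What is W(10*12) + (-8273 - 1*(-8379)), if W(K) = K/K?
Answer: 107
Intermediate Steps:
W(K) = 1
W(10*12) + (-8273 - 1*(-8379)) = 1 + (-8273 - 1*(-8379)) = 1 + (-8273 + 8379) = 1 + 106 = 107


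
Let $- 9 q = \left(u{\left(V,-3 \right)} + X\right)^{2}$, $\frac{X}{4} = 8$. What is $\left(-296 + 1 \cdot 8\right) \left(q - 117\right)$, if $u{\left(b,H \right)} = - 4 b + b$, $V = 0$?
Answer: $66464$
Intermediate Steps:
$X = 32$ ($X = 4 \cdot 8 = 32$)
$u{\left(b,H \right)} = - 3 b$
$q = - \frac{1024}{9}$ ($q = - \frac{\left(\left(-3\right) 0 + 32\right)^{2}}{9} = - \frac{\left(0 + 32\right)^{2}}{9} = - \frac{32^{2}}{9} = \left(- \frac{1}{9}\right) 1024 = - \frac{1024}{9} \approx -113.78$)
$\left(-296 + 1 \cdot 8\right) \left(q - 117\right) = \left(-296 + 1 \cdot 8\right) \left(- \frac{1024}{9} - 117\right) = \left(-296 + 8\right) \left(- \frac{2077}{9}\right) = \left(-288\right) \left(- \frac{2077}{9}\right) = 66464$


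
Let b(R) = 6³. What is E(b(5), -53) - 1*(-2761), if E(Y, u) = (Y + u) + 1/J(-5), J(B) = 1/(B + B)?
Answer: 2914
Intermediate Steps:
b(R) = 216
J(B) = 1/(2*B)
E(Y, u) = -10 + Y + u (E(Y, u) = (Y + u) + 1/((½)/(-5)) = (Y + u) + 1/((½)*(-⅕)) = (Y + u) + 1/(-⅒) = (Y + u) - 10 = -10 + Y + u)
E(b(5), -53) - 1*(-2761) = (-10 + 216 - 53) - 1*(-2761) = 153 + 2761 = 2914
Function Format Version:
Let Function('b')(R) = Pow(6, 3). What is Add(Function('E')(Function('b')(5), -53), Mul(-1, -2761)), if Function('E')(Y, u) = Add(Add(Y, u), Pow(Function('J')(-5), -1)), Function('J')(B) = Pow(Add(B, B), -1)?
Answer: 2914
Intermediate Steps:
Function('b')(R) = 216
Function('J')(B) = Mul(Rational(1, 2), Pow(B, -1)) (Function('J')(B) = Pow(Mul(2, B), -1) = Mul(Rational(1, 2), Pow(B, -1)))
Function('E')(Y, u) = Add(-10, Y, u) (Function('E')(Y, u) = Add(Add(Y, u), Pow(Mul(Rational(1, 2), Pow(-5, -1)), -1)) = Add(Add(Y, u), Pow(Mul(Rational(1, 2), Rational(-1, 5)), -1)) = Add(Add(Y, u), Pow(Rational(-1, 10), -1)) = Add(Add(Y, u), -10) = Add(-10, Y, u))
Add(Function('E')(Function('b')(5), -53), Mul(-1, -2761)) = Add(Add(-10, 216, -53), Mul(-1, -2761)) = Add(153, 2761) = 2914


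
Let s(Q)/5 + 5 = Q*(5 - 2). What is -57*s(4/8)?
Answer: 1995/2 ≈ 997.50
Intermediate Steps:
s(Q) = -25 + 15*Q (s(Q) = -25 + 5*(Q*(5 - 2)) = -25 + 5*(Q*3) = -25 + 5*(3*Q) = -25 + 15*Q)
-57*s(4/8) = -57*(-25 + 15*(4/8)) = -57*(-25 + 15*(4*(⅛))) = -57*(-25 + 15*(½)) = -57*(-25 + 15/2) = -57*(-35/2) = 1995/2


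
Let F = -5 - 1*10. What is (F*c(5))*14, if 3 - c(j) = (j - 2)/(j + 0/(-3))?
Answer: -504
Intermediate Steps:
c(j) = 3 - (-2 + j)/j (c(j) = 3 - (j - 2)/(j + 0/(-3)) = 3 - (-2 + j)/(j + 0*(-⅓)) = 3 - (-2 + j)/(j + 0) = 3 - (-2 + j)/j)
F = -15 (F = -5 - 10 = -15)
(F*c(5))*14 = -15*(2 + 2/5)*14 = -15*(2 + 2*(⅕))*14 = -15*(2 + ⅖)*14 = -15*12/5*14 = -36*14 = -504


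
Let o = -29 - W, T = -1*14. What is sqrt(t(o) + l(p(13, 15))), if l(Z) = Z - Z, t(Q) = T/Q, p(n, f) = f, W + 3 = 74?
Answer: sqrt(14)/10 ≈ 0.37417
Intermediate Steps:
W = 71 (W = -3 + 74 = 71)
T = -14
o = -100 (o = -29 - 1*71 = -29 - 71 = -100)
t(Q) = -14/Q
l(Z) = 0
sqrt(t(o) + l(p(13, 15))) = sqrt(-14/(-100) + 0) = sqrt(-14*(-1/100) + 0) = sqrt(7/50 + 0) = sqrt(7/50) = sqrt(14)/10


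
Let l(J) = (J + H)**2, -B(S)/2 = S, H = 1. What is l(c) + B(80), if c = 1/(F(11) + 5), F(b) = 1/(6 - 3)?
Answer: -40599/256 ≈ -158.59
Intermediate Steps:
B(S) = -2*S
F(b) = 1/3
c = 3/16 (c = 1/(1/3 + 5) = 1/(16/3) = 3/16 ≈ 0.18750)
l(J) = (1 + J)**2 (l(J) = (J + 1)**2 = (1 + J)**2)
l(c) + B(80) = (1 + 3/16)**2 - 2*80 = (19/16)**2 - 160 = 361/256 - 160 = -40599/256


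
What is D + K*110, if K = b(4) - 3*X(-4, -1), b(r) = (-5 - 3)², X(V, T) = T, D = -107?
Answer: 7263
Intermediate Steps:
b(r) = 64 (b(r) = (-8)² = 64)
K = 67 (K = 64 - 3*(-1) = 64 + 3 = 67)
D + K*110 = -107 + 67*110 = -107 + 7370 = 7263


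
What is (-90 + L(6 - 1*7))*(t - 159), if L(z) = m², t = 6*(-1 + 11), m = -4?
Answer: 7326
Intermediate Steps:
t = 60 (t = 6*10 = 60)
L(z) = 16 (L(z) = (-4)² = 16)
(-90 + L(6 - 1*7))*(t - 159) = (-90 + 16)*(60 - 159) = -74*(-99) = 7326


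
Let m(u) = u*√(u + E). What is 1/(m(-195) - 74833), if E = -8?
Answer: I/(-74833*I + 195*√203) ≈ -1.3345e-5 + 4.9545e-7*I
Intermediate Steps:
m(u) = u*√(-8 + u) (m(u) = u*√(u - 8) = u*√(-8 + u))
1/(m(-195) - 74833) = 1/(-195*√(-8 - 195) - 74833) = 1/(-195*I*√203 - 74833) = 1/(-74833 - 195*I*√203)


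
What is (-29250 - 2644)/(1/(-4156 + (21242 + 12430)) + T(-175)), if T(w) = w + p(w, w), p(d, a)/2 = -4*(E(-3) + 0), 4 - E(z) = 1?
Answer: 941383304/5873683 ≈ 160.27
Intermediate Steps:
E(z) = 3 (E(z) = 4 - 1*1 = 4 - 1 = 3)
p(d, a) = -24 (p(d, a) = 2*(-4*(3 + 0)) = 2*(-4*3) = 2*(-12) = -24)
T(w) = -24 + w (T(w) = w - 24 = -24 + w)
(-29250 - 2644)/(1/(-4156 + (21242 + 12430)) + T(-175)) = (-29250 - 2644)/(1/(-4156 + (21242 + 12430)) + (-24 - 175)) = -31894/(1/(-4156 + 33672) - 199) = -31894/(1/29516 - 199) = -31894/(-5873683/29516) = -31894*(-29516/5873683) = 941383304/5873683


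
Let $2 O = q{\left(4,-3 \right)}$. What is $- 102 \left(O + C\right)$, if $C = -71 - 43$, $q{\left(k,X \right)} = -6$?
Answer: $11934$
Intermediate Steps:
$C = -114$
$O = -3$ ($O = \frac{1}{2} \left(-6\right) = -3$)
$- 102 \left(O + C\right) = - 102 \left(-3 - 114\right) = \left(-102\right) \left(-117\right) = 11934$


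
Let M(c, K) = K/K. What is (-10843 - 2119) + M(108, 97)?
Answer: -12961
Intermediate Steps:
M(c, K) = 1
(-10843 - 2119) + M(108, 97) = (-10843 - 2119) + 1 = -12962 + 1 = -12961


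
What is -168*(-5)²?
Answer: -4200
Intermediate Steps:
-168*(-5)² = -168*25 = -4200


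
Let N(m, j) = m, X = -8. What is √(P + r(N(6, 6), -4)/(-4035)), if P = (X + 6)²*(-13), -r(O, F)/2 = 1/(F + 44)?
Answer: I*√3386493993/8070 ≈ 7.2111*I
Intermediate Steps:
r(O, F) = -2/(44 + F) (r(O, F) = -2/(F + 44) = -2/(44 + F))
P = -52 (P = (-8 + 6)²*(-13) = (-2)²*(-13) = 4*(-13) = -52)
√(P + r(N(6, 6), -4)/(-4035)) = √(-52 - 2/(44 - 4)/(-4035)) = √(-52 - 2/40*(-1/4035)) = √(-52 - 2*1/40*(-1/4035)) = √(-52 - 1/20*(-1/4035)) = √(-52 + 1/80700) = √(-4196399/80700) = I*√3386493993/8070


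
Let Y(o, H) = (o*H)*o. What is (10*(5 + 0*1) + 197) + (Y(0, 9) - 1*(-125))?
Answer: 372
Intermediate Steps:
Y(o, H) = H*o² (Y(o, H) = (H*o)*o = H*o²)
(10*(5 + 0*1) + 197) + (Y(0, 9) - 1*(-125)) = (10*(5 + 0*1) + 197) + (9*0² - 1*(-125)) = (10*(5 + 0) + 197) + (9*0 + 125) = (10*5 + 197) + (0 + 125) = (50 + 197) + 125 = 247 + 125 = 372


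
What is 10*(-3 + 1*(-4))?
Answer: -70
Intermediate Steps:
10*(-3 + 1*(-4)) = 10*(-3 - 4) = 10*(-7) = -70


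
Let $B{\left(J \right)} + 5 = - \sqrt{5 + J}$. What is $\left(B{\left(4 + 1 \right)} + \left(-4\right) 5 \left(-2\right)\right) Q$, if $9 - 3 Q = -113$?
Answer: $\frac{4270}{3} - \frac{122 \sqrt{10}}{3} \approx 1294.7$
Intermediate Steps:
$Q = \frac{122}{3}$ ($Q = 3 - - \frac{113}{3} = 3 + \frac{113}{3} = \frac{122}{3} \approx 40.667$)
$B{\left(J \right)} = -5 - \sqrt{5 + J}$
$\left(B{\left(4 + 1 \right)} + \left(-4\right) 5 \left(-2\right)\right) Q = \left(\left(-5 - \sqrt{5 + \left(4 + 1\right)}\right) + \left(-4\right) 5 \left(-2\right)\right) \frac{122}{3} = \left(\left(-5 - \sqrt{5 + 5}\right) - -40\right) \frac{122}{3} = \left(\left(-5 - \sqrt{10}\right) + 40\right) \frac{122}{3} = \left(35 - \sqrt{10}\right) \frac{122}{3} = \frac{4270}{3} - \frac{122 \sqrt{10}}{3}$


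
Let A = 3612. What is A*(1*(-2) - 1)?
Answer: -10836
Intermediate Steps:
A*(1*(-2) - 1) = 3612*(1*(-2) - 1) = 3612*(-2 - 1) = 3612*(-3) = -10836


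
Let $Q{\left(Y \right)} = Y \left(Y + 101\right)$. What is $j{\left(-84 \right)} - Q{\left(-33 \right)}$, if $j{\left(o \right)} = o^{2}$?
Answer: $9300$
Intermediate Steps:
$Q{\left(Y \right)} = Y \left(101 + Y\right)$
$j{\left(-84 \right)} - Q{\left(-33 \right)} = \left(-84\right)^{2} - - 33 \left(101 - 33\right) = 7056 - \left(-33\right) 68 = 7056 - -2244 = 7056 + 2244 = 9300$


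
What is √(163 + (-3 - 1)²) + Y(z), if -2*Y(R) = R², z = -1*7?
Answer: -49/2 + √179 ≈ -11.121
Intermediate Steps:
z = -7
Y(R) = -R²/2
√(163 + (-3 - 1)²) + Y(z) = √(163 + (-3 - 1)²) - ½*(-7)² = √(163 + (-4)²) - ½*49 = √(163 + 16) - 49/2 = √179 - 49/2 = -49/2 + √179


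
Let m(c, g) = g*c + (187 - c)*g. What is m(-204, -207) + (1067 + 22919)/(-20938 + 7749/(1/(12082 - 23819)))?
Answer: -3521394566245/90970951 ≈ -38709.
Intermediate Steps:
m(c, g) = c*g + g*(187 - c)
m(-204, -207) + (1067 + 22919)/(-20938 + 7749/(1/(12082 - 23819))) = 187*(-207) + (1067 + 22919)/(-20938 + 7749/(1/(12082 - 23819))) = -38709 + 23986/(-20938 + 7749/(1/(-11737))) = -38709 + 23986/(-20938 + 7749/(-1/11737)) = -38709 + 23986/(-20938 + 7749*(-11737)) = -38709 + 23986/(-20938 - 90950013) = -38709 + 23986/(-90970951) = -38709 + 23986*(-1/90970951) = -38709 - 23986/90970951 = -3521394566245/90970951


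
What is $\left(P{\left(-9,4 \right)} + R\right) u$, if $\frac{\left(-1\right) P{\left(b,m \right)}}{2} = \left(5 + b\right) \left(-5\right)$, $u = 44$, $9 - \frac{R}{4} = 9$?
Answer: $-1760$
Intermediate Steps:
$R = 0$ ($R = 36 - 36 = 0$)
$P{\left(b,m \right)} = 50 + 10 b$ ($P{\left(b,m \right)} = - 2 \left(5 + b\right) \left(-5\right) = - 2 \left(-25 - 5 b\right) = 50 + 10 b$)
$\left(P{\left(-9,4 \right)} + R\right) u = \left(\left(50 + 10 \left(-9\right)\right) + 0\right) 44 = \left(\left(50 - 90\right) + 0\right) 44 = \left(-40 + 0\right) 44 = \left(-40\right) 44 = -1760$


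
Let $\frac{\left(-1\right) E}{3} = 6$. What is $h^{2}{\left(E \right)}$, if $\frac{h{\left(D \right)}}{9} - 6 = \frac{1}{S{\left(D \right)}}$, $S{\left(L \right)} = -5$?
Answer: $\frac{68121}{25} \approx 2724.8$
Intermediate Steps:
$E = -18$ ($E = \left(-3\right) 6 = -18$)
$h{\left(D \right)} = \frac{261}{5}$ ($h{\left(D \right)} = 54 + \frac{9}{-5} = 54 + 9 \left(- \frac{1}{5}\right) = 54 - \frac{9}{5} = \frac{261}{5}$)
$h^{2}{\left(E \right)} = \left(\frac{261}{5}\right)^{2} = \frac{68121}{25}$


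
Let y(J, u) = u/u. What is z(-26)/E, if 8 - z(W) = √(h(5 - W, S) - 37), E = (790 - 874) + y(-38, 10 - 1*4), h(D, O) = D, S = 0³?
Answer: -8/83 + I*√6/83 ≈ -0.096386 + 0.029512*I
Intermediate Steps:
y(J, u) = 1
S = 0
E = -83 (E = (790 - 874) + 1 = -84 + 1 = -83)
z(W) = 8 - √(-32 - W) (z(W) = 8 - √((5 - W) - 37) = 8 - √(-32 - W))
z(-26)/E = (8 - √(-32 - 1*(-26)))/(-83) = (8 - √(-32 + 26))*(-1/83) = (8 - √(-6))*(-1/83) = (8 - I*√6)*(-1/83) = -8/83 + I*√6/83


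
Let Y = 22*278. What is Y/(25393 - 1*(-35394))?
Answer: 6116/60787 ≈ 0.10061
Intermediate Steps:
Y = 6116
Y/(25393 - 1*(-35394)) = 6116/(25393 - 1*(-35394)) = 6116/(25393 + 35394) = 6116/60787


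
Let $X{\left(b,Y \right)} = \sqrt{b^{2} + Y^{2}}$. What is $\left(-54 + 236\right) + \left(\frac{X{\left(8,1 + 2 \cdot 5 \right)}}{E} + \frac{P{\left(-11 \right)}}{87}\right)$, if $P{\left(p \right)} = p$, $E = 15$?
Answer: $\frac{15823}{87} + \frac{\sqrt{185}}{15} \approx 182.78$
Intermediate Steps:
$X{\left(b,Y \right)} = \sqrt{Y^{2} + b^{2}}$
$\left(-54 + 236\right) + \left(\frac{X{\left(8,1 + 2 \cdot 5 \right)}}{E} + \frac{P{\left(-11 \right)}}{87}\right) = \left(-54 + 236\right) - \left(\frac{11}{87} - \frac{\sqrt{\left(1 + 2 \cdot 5\right)^{2} + 8^{2}}}{15}\right) = 182 - \left(\frac{11}{87} - \sqrt{\left(1 + 10\right)^{2} + 64} \cdot \frac{1}{15}\right) = 182 - \left(\frac{11}{87} - \sqrt{11^{2} + 64} \cdot \frac{1}{15}\right) = 182 - \left(\frac{11}{87} - \sqrt{121 + 64} \cdot \frac{1}{15}\right) = 182 - \left(\frac{11}{87} - \sqrt{185} \cdot \frac{1}{15}\right) = 182 - \left(\frac{11}{87} - \frac{\sqrt{185}}{15}\right) = \frac{15823}{87} + \frac{\sqrt{185}}{15}$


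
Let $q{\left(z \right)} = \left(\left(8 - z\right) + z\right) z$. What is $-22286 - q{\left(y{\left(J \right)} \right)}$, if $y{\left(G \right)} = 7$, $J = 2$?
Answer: $-22342$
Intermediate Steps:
$q{\left(z \right)} = 8 z$
$-22286 - q{\left(y{\left(J \right)} \right)} = -22286 - 8 \cdot 7 = -22286 - 56 = -22342$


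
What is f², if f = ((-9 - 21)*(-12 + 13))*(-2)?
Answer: 3600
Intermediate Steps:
f = 60 (f = -30*1*(-2) = -30*(-2) = 60)
f² = 60² = 3600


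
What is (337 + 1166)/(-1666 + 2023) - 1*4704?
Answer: -559275/119 ≈ -4699.8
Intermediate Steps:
(337 + 1166)/(-1666 + 2023) - 1*4704 = 1503/357 - 4704 = 1503*(1/357) - 4704 = 501/119 - 4704 = -559275/119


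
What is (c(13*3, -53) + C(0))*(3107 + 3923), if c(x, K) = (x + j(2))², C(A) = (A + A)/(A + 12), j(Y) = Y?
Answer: 11817430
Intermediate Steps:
C(A) = 2*A/(12 + A) (C(A) = (2*A)/(12 + A) = 2*A/(12 + A))
c(x, K) = (2 + x)² (c(x, K) = (x + 2)² = (2 + x)²)
(c(13*3, -53) + C(0))*(3107 + 3923) = ((2 + 13*3)² + 2*0/(12 + 0))*(3107 + 3923) = ((2 + 39)² + 2*0/12)*7030 = (41² + 2*0*(1/12))*7030 = (1681 + 0)*7030 = 1681*7030 = 11817430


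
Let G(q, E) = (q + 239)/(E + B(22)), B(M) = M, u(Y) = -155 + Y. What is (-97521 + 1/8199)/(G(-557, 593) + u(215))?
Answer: -11708057785/7141329 ≈ -1639.5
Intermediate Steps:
G(q, E) = (239 + q)/(22 + E) (G(q, E) = (q + 239)/(E + 22) = (239 + q)/(22 + E))
(-97521 + 1/8199)/(G(-557, 593) + u(215)) = (-97521 + 1/8199)/((239 - 557)/(22 + 593) + (-155 + 215)) = (-97521 + 1/8199)/(-318/615 + 60) = -799574678/(8199*((1/615)*(-318) + 60)) = -799574678/(8199*(-106/205 + 60)) = -799574678/(8199*12194/205) = -799574678/8199*205/12194 = -11708057785/7141329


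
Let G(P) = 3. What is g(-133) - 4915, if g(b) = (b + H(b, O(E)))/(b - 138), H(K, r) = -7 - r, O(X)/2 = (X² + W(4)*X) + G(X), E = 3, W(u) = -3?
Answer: -1331819/271 ≈ -4914.5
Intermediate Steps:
O(X) = 6 - 6*X + 2*X² (O(X) = 2*((X² - 3*X) + 3) = 2*(3 + X² - 3*X) = 6 - 6*X + 2*X²)
g(b) = (-13 + b)/(-138 + b) (g(b) = (b + (-7 - (6 - 6*3 + 2*3²)))/(b - 138) = (b + (-7 - (6 - 18 + 2*9)))/(-138 + b) = (b + (-7 - (6 - 18 + 18)))/(-138 + b) = (b + (-7 - 1*6))/(-138 + b) = (b + (-7 - 6))/(-138 + b) = (b - 13)/(-138 + b) = (-13 + b)/(-138 + b))
g(-133) - 4915 = (-13 - 133)/(-138 - 133) - 4915 = -146/(-271) - 4915 = -1/271*(-146) - 4915 = 146/271 - 4915 = -1331819/271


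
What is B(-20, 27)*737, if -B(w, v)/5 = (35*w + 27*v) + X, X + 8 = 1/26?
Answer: -2015695/26 ≈ -77527.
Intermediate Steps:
X = -207/26 (X = -8 + 1/26 = -207/26 ≈ -7.9615)
B(w, v) = 1035/26 - 175*w - 135*v (B(w, v) = -5*((35*w + 27*v) - 207/26) = -5*((27*v + 35*w) - 207/26) = -5*(-207/26 + 27*v + 35*w) = 1035/26 - 175*w - 135*v)
B(-20, 27)*737 = (1035/26 - 175*(-20) - 135*27)*737 = (1035/26 + 3500 - 3645)*737 = -2735/26*737 = -2015695/26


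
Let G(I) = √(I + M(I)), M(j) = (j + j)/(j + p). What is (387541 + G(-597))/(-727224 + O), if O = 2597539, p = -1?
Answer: 387541/1870315 + I*√53193894/559224185 ≈ 0.20721 + 1.3042e-5*I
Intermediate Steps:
M(j) = 2*j/(-1 + j) (M(j) = (j + j)/(j - 1) = (2*j)/(-1 + j) = 2*j/(-1 + j))
G(I) = √(I + 2*I/(-1 + I))
(387541 + G(-597))/(-727224 + O) = (387541 + √(-597*(1 - 597)/(-1 - 597)))/(-727224 + 2597539) = (387541 + √(-597*(-596)/(-598)))/1870315 = (387541 + √(-597*(-1/598)*(-596)))*(1/1870315) = (387541 + √(-177906/299))*(1/1870315) = (387541 + I*√53193894/299)*(1/1870315) = 387541/1870315 + I*√53193894/559224185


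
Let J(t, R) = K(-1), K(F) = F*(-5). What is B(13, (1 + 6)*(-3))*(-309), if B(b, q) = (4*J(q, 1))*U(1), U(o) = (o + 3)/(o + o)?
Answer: -12360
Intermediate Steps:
U(o) = (3 + o)/(2*o) (U(o) = (3 + o)/((2*o)) = (3 + o)*(1/(2*o)) = (3 + o)/(2*o))
K(F) = -5*F
J(t, R) = 5 (J(t, R) = -5*(-1) = 5)
B(b, q) = 40 (B(b, q) = (4*5)*((½)*(3 + 1)/1) = 20*((½)*1*4) = 20*2 = 40)
B(13, (1 + 6)*(-3))*(-309) = 40*(-309) = -12360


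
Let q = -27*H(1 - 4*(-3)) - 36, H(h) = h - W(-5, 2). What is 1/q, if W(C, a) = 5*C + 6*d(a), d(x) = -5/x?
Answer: -1/1467 ≈ -0.00068166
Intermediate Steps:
W(C, a) = -30/a + 5*C (W(C, a) = 5*C + 6*(-5/a) = 5*C - 30/a = -30/a + 5*C)
H(h) = 40 + h (H(h) = h - (-30/2 + 5*(-5)) = h - (-30*1/2 - 25) = h - (-15 - 25) = h - 1*(-40) = h + 40 = 40 + h)
q = -1467 (q = -27*(40 + (1 - 4*(-3))) - 36 = -27*(40 + (1 + 12)) - 36 = -27*(40 + 13) - 36 = -27*53 - 36 = -1431 - 36 = -1467)
1/q = 1/(-1467) = -1/1467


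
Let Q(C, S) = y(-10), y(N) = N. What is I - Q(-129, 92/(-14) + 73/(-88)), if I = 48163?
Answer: 48173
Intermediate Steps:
Q(C, S) = -10
I - Q(-129, 92/(-14) + 73/(-88)) = 48163 - 1*(-10) = 48163 + 10 = 48173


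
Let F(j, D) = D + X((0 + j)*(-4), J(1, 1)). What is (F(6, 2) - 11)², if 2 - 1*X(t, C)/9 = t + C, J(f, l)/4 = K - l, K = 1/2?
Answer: 59049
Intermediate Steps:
K = ½ ≈ 0.50000
J(f, l) = 2 - 4*l (J(f, l) = 4*(½ - l) = 2 - 4*l)
X(t, C) = 18 - 9*C - 9*t (X(t, C) = 18 - 9*(t + C) = 18 - 9*(C + t) = 18 + (-9*C - 9*t) = 18 - 9*C - 9*t)
F(j, D) = 36 + D + 36*j (F(j, D) = D + (18 - 9*(2 - 4*1) - 9*(0 + j)*(-4)) = D + (18 - 9*(2 - 4) - 9*j*(-4)) = D + (18 - 9*(-2) - (-36)*j) = D + (18 + 18 + 36*j) = D + (36 + 36*j) = 36 + D + 36*j)
(F(6, 2) - 11)² = ((36 + 2 + 36*6) - 11)² = ((36 + 2 + 216) - 11)² = (254 - 11)² = 243² = 59049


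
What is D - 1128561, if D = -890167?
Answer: -2018728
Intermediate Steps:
D - 1128561 = -890167 - 1128561 = -2018728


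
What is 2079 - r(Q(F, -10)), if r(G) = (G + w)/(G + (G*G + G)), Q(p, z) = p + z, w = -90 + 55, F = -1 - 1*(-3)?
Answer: 99835/48 ≈ 2079.9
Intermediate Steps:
F = 2 (F = -1 + 3 = 2)
w = -35
r(G) = (-35 + G)/(G² + 2*G) (r(G) = (G - 35)/(G + (G*G + G)) = (-35 + G)/(G + (G² + G)) = (-35 + G)/(G + (G + G²)) = (-35 + G)/(G² + 2*G))
2079 - r(Q(F, -10)) = 2079 - (-35 + (2 - 10))/((2 - 10)*(2 + (2 - 10))) = 2079 - (-35 - 8)/((-8)*(2 - 8)) = 2079 - (-1)*(-43)/(8*(-6)) = 2079 - (-1)*(-1)*(-43)/(8*6) = 2079 - 1*(-43/48) = 2079 + 43/48 = 99835/48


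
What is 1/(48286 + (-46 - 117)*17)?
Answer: 1/45515 ≈ 2.1971e-5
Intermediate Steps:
1/(48286 + (-46 - 117)*17) = 1/(48286 - 163*17) = 1/(48286 - 2771) = 1/45515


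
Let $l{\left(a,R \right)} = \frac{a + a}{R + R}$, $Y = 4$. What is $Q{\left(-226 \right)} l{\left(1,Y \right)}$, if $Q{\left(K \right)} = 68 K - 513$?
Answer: $- \frac{15881}{4} \approx -3970.3$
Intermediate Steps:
$Q{\left(K \right)} = -513 + 68 K$
$l{\left(a,R \right)} = \frac{a}{R}$ ($l{\left(a,R \right)} = \frac{2 a}{2 R} = 2 a \frac{1}{2 R} = \frac{a}{R}$)
$Q{\left(-226 \right)} l{\left(1,Y \right)} = \left(-513 + 68 \left(-226\right)\right) 1 \cdot \frac{1}{4} = \left(-513 - 15368\right) 1 \cdot \frac{1}{4} = \left(-15881\right) \frac{1}{4} = - \frac{15881}{4}$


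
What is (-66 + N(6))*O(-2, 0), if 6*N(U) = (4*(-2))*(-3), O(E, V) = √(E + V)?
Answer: -62*I*√2 ≈ -87.681*I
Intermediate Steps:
N(U) = 4 (N(U) = ((4*(-2))*(-3))/6 = (-8*(-3))/6 = (⅙)*24 = 4)
(-66 + N(6))*O(-2, 0) = (-66 + 4)*√(-2 + 0) = -62*I*√2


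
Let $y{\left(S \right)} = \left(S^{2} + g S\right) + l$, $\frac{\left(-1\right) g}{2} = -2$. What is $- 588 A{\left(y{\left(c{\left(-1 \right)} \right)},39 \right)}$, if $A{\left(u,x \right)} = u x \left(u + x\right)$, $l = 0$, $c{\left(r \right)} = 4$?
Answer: $-52101504$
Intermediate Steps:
$g = 4$ ($g = \left(-2\right) \left(-2\right) = 4$)
$y{\left(S \right)} = S^{2} + 4 S$ ($y{\left(S \right)} = \left(S^{2} + 4 S\right) + 0 = S^{2} + 4 S$)
$A{\left(u,x \right)} = u x \left(u + x\right)$
$- 588 A{\left(y{\left(c{\left(-1 \right)} \right)},39 \right)} = - 588 \cdot 4 \left(4 + 4\right) 39 \left(4 \left(4 + 4\right) + 39\right) = - 588 \cdot 4 \cdot 8 \cdot 39 \left(4 \cdot 8 + 39\right) = - 588 \cdot 32 \cdot 39 \left(32 + 39\right) = - 588 \cdot 32 \cdot 39 \cdot 71 = \left(-588\right) 88608 = -52101504$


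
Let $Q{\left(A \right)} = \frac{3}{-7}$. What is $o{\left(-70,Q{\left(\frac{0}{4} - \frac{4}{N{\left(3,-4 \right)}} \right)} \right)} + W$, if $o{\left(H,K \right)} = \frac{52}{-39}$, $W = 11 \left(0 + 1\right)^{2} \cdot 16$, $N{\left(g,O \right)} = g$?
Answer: $\frac{524}{3} \approx 174.67$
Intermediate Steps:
$Q{\left(A \right)} = - \frac{3}{7}$ ($Q{\left(A \right)} = 3 \left(- \frac{1}{7}\right) = - \frac{3}{7}$)
$W = 176$ ($W = 11 \cdot 1^{2} \cdot 16 = 11 \cdot 1 \cdot 16 = 11 \cdot 16 = 176$)
$o{\left(H,K \right)} = - \frac{4}{3}$ ($o{\left(H,K \right)} = 52 \left(- \frac{1}{39}\right) = - \frac{4}{3}$)
$o{\left(-70,Q{\left(\frac{0}{4} - \frac{4}{N{\left(3,-4 \right)}} \right)} \right)} + W = - \frac{4}{3} + 176 = \frac{524}{3}$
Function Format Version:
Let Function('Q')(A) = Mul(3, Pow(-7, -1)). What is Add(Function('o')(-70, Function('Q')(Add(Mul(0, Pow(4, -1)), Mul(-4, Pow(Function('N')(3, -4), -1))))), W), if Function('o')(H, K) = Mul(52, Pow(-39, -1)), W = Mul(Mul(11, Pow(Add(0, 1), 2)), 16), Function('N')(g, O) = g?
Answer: Rational(524, 3) ≈ 174.67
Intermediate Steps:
Function('Q')(A) = Rational(-3, 7) (Function('Q')(A) = Mul(3, Rational(-1, 7)) = Rational(-3, 7))
W = 176 (W = Mul(Mul(11, Pow(1, 2)), 16) = Mul(Mul(11, 1), 16) = Mul(11, 16) = 176)
Function('o')(H, K) = Rational(-4, 3) (Function('o')(H, K) = Mul(52, Rational(-1, 39)) = Rational(-4, 3))
Add(Function('o')(-70, Function('Q')(Add(Mul(0, Pow(4, -1)), Mul(-4, Pow(Function('N')(3, -4), -1))))), W) = Add(Rational(-4, 3), 176) = Rational(524, 3)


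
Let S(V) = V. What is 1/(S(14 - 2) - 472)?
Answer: -1/460 ≈ -0.0021739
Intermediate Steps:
1/(S(14 - 2) - 472) = 1/((14 - 2) - 472) = 1/(12 - 472) = 1/(-460) = -1/460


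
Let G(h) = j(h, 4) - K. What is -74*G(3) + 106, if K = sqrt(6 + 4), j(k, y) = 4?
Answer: -190 + 74*sqrt(10) ≈ 44.009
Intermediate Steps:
K = sqrt(10) ≈ 3.1623
G(h) = 4 - sqrt(10)
-74*G(3) + 106 = -74*(4 - sqrt(10)) + 106 = (-296 + 74*sqrt(10)) + 106 = -190 + 74*sqrt(10)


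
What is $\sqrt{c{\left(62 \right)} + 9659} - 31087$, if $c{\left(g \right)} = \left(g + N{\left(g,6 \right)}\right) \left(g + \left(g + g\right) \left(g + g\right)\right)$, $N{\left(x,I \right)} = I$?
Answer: $-31087 + \sqrt{1059443} \approx -30058.0$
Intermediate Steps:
$c{\left(g \right)} = \left(6 + g\right) \left(g + 4 g^{2}\right)$ ($c{\left(g \right)} = \left(g + 6\right) \left(g + \left(g + g\right) \left(g + g\right)\right) = \left(6 + g\right) \left(g + 2 g 2 g\right) = \left(6 + g\right) \left(g + 4 g^{2}\right)$)
$\sqrt{c{\left(62 \right)} + 9659} - 31087 = \sqrt{62 \left(6 + 4 \cdot 62^{2} + 25 \cdot 62\right) + 9659} - 31087 = \sqrt{62 \left(6 + 4 \cdot 3844 + 1550\right) + 9659} - 31087 = \sqrt{62 \left(6 + 15376 + 1550\right) + 9659} - 31087 = \sqrt{62 \cdot 16932 + 9659} - 31087 = \sqrt{1049784 + 9659} - 31087 = \sqrt{1059443} - 31087 = -31087 + \sqrt{1059443}$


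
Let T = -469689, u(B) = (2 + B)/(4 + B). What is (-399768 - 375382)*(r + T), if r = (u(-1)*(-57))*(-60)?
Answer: 363195757350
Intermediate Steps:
u(B) = (2 + B)/(4 + B)
r = 1140 (r = (((2 - 1)/(4 - 1))*(-57))*(-60) = ((1/3)*(-57))*(-60) = -19*(-60) = 1140)
(-399768 - 375382)*(r + T) = (-399768 - 375382)*(1140 - 469689) = -775150*(-468549) = 363195757350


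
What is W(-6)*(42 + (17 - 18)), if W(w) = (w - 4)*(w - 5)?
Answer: 4510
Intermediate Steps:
W(w) = (-5 + w)*(-4 + w) (W(w) = (-4 + w)*(-5 + w) = (-5 + w)*(-4 + w))
W(-6)*(42 + (17 - 18)) = (20 + (-6)² - 9*(-6))*(42 + (17 - 18)) = (20 + 36 + 54)*(42 - 1) = 110*41 = 4510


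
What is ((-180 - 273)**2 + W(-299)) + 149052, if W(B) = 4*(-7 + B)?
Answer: 353037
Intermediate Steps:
W(B) = -28 + 4*B
((-180 - 273)**2 + W(-299)) + 149052 = ((-180 - 273)**2 + (-28 + 4*(-299))) + 149052 = ((-453)**2 + (-28 - 1196)) + 149052 = (205209 - 1224) + 149052 = 203985 + 149052 = 353037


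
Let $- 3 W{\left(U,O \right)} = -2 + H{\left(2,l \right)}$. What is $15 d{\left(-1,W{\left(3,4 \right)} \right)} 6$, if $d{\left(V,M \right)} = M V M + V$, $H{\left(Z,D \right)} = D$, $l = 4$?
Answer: $-130$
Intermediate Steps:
$W{\left(U,O \right)} = - \frac{2}{3}$ ($W{\left(U,O \right)} = - \frac{-2 + 4}{3} = \left(- \frac{1}{3}\right) 2 = - \frac{2}{3}$)
$d{\left(V,M \right)} = V + V M^{2}$ ($d{\left(V,M \right)} = V M^{2} + V = V + V M^{2}$)
$15 d{\left(-1,W{\left(3,4 \right)} \right)} 6 = 15 \left(- (1 + \left(- \frac{2}{3}\right)^{2})\right) 6 = 15 \left(- (1 + \frac{4}{9})\right) 6 = 15 \left(\left(-1\right) \frac{13}{9}\right) 6 = 15 \left(- \frac{13}{9}\right) 6 = \left(- \frac{65}{3}\right) 6 = -130$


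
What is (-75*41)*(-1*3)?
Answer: 9225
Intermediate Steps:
(-75*41)*(-1*3) = -3075*(-3) = 9225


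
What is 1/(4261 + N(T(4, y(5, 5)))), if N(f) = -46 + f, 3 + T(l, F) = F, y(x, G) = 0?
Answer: 1/4212 ≈ 0.00023742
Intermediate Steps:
T(l, F) = -3 + F
1/(4261 + N(T(4, y(5, 5)))) = 1/(4261 + (-46 + (-3 + 0))) = 1/(4261 + (-46 - 3)) = 1/(4261 - 49) = 1/4212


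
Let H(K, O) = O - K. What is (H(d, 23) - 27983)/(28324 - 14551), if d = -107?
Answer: -27853/13773 ≈ -2.0223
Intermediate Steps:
(H(d, 23) - 27983)/(28324 - 14551) = ((23 - 1*(-107)) - 27983)/(28324 - 14551) = ((23 + 107) - 27983)/13773 = (130 - 27983)*(1/13773) = -27853*1/13773 = -27853/13773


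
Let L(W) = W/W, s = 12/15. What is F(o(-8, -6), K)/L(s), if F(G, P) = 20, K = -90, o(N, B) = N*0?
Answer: 20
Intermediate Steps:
s = 4/5 (s = 12*(1/15) = 4/5 ≈ 0.80000)
o(N, B) = 0
L(W) = 1
F(o(-8, -6), K)/L(s) = 20/1 = 20*1 = 20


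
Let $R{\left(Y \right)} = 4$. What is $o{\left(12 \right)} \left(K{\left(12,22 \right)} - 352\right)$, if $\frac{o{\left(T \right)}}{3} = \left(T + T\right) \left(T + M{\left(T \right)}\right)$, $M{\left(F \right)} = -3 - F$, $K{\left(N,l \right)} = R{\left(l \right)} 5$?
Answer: $71712$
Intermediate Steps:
$K{\left(N,l \right)} = 20$ ($K{\left(N,l \right)} = 4 \cdot 5 = 20$)
$o{\left(T \right)} = - 18 T$ ($o{\left(T \right)} = 3 \left(T + T\right) \left(T - \left(3 + T\right)\right) = 3 \cdot 2 T \left(-3\right) = 3 \left(- 6 T\right) = - 18 T$)
$o{\left(12 \right)} \left(K{\left(12,22 \right)} - 352\right) = \left(-18\right) 12 \left(20 - 352\right) = \left(-216\right) \left(-332\right) = 71712$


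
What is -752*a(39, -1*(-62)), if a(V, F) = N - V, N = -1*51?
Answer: 67680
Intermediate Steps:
N = -51
a(V, F) = -51 - V
-752*a(39, -1*(-62)) = -752*(-51 - 1*39) = -752*(-51 - 39) = -752*(-90) = 67680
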